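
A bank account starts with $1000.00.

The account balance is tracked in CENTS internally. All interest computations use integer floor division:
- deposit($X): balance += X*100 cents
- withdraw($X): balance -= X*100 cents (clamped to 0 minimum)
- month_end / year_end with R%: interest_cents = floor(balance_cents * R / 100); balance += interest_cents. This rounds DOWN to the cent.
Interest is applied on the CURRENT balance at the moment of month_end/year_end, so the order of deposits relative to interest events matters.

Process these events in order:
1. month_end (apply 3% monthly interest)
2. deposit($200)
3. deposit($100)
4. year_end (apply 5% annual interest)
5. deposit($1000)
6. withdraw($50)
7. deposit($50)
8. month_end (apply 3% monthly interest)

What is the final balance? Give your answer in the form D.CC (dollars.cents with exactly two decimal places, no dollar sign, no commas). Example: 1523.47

After 1 (month_end (apply 3% monthly interest)): balance=$1030.00 total_interest=$30.00
After 2 (deposit($200)): balance=$1230.00 total_interest=$30.00
After 3 (deposit($100)): balance=$1330.00 total_interest=$30.00
After 4 (year_end (apply 5% annual interest)): balance=$1396.50 total_interest=$96.50
After 5 (deposit($1000)): balance=$2396.50 total_interest=$96.50
After 6 (withdraw($50)): balance=$2346.50 total_interest=$96.50
After 7 (deposit($50)): balance=$2396.50 total_interest=$96.50
After 8 (month_end (apply 3% monthly interest)): balance=$2468.39 total_interest=$168.39

Answer: 2468.39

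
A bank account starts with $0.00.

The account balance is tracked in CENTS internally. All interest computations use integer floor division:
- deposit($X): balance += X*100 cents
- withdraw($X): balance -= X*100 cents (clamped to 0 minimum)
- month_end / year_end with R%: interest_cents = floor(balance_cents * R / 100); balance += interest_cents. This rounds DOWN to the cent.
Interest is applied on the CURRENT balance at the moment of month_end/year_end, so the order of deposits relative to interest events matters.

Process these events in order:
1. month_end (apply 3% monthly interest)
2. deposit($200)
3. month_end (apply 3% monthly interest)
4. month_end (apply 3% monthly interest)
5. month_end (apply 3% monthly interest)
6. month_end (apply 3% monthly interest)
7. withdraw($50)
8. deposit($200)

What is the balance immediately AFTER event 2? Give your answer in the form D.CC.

After 1 (month_end (apply 3% monthly interest)): balance=$0.00 total_interest=$0.00
After 2 (deposit($200)): balance=$200.00 total_interest=$0.00

Answer: 200.00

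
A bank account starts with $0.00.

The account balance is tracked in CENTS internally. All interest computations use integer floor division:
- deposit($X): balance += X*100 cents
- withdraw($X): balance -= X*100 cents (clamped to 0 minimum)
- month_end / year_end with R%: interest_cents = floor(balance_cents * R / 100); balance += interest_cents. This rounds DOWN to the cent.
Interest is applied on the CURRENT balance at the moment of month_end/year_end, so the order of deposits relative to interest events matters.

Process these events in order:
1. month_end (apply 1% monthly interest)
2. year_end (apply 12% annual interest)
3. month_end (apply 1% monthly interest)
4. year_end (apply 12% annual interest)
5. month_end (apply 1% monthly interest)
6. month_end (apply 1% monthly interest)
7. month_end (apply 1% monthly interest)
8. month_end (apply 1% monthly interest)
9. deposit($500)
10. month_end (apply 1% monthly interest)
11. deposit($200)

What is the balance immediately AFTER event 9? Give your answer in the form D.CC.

Answer: 500.00

Derivation:
After 1 (month_end (apply 1% monthly interest)): balance=$0.00 total_interest=$0.00
After 2 (year_end (apply 12% annual interest)): balance=$0.00 total_interest=$0.00
After 3 (month_end (apply 1% monthly interest)): balance=$0.00 total_interest=$0.00
After 4 (year_end (apply 12% annual interest)): balance=$0.00 total_interest=$0.00
After 5 (month_end (apply 1% monthly interest)): balance=$0.00 total_interest=$0.00
After 6 (month_end (apply 1% monthly interest)): balance=$0.00 total_interest=$0.00
After 7 (month_end (apply 1% monthly interest)): balance=$0.00 total_interest=$0.00
After 8 (month_end (apply 1% monthly interest)): balance=$0.00 total_interest=$0.00
After 9 (deposit($500)): balance=$500.00 total_interest=$0.00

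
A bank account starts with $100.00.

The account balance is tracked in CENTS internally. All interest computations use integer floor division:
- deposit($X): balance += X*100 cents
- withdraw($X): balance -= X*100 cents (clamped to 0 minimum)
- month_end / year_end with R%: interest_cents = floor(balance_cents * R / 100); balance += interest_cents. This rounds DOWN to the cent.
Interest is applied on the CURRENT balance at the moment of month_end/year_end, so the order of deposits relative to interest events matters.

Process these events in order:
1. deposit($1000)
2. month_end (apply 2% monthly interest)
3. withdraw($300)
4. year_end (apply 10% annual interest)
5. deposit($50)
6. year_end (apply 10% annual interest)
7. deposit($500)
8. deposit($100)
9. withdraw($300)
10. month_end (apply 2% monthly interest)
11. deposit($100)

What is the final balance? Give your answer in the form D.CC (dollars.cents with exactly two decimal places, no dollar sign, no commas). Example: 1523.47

After 1 (deposit($1000)): balance=$1100.00 total_interest=$0.00
After 2 (month_end (apply 2% monthly interest)): balance=$1122.00 total_interest=$22.00
After 3 (withdraw($300)): balance=$822.00 total_interest=$22.00
After 4 (year_end (apply 10% annual interest)): balance=$904.20 total_interest=$104.20
After 5 (deposit($50)): balance=$954.20 total_interest=$104.20
After 6 (year_end (apply 10% annual interest)): balance=$1049.62 total_interest=$199.62
After 7 (deposit($500)): balance=$1549.62 total_interest=$199.62
After 8 (deposit($100)): balance=$1649.62 total_interest=$199.62
After 9 (withdraw($300)): balance=$1349.62 total_interest=$199.62
After 10 (month_end (apply 2% monthly interest)): balance=$1376.61 total_interest=$226.61
After 11 (deposit($100)): balance=$1476.61 total_interest=$226.61

Answer: 1476.61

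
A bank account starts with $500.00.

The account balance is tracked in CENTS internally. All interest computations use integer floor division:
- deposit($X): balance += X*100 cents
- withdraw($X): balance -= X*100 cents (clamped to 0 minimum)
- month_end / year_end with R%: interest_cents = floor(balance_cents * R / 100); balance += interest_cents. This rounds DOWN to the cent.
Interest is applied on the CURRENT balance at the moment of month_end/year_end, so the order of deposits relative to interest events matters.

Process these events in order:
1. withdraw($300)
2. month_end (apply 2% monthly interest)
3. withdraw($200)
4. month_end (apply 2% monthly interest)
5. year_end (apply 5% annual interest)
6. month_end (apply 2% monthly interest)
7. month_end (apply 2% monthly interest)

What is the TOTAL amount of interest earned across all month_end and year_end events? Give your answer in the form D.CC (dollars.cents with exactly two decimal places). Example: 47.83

After 1 (withdraw($300)): balance=$200.00 total_interest=$0.00
After 2 (month_end (apply 2% monthly interest)): balance=$204.00 total_interest=$4.00
After 3 (withdraw($200)): balance=$4.00 total_interest=$4.00
After 4 (month_end (apply 2% monthly interest)): balance=$4.08 total_interest=$4.08
After 5 (year_end (apply 5% annual interest)): balance=$4.28 total_interest=$4.28
After 6 (month_end (apply 2% monthly interest)): balance=$4.36 total_interest=$4.36
After 7 (month_end (apply 2% monthly interest)): balance=$4.44 total_interest=$4.44

Answer: 4.44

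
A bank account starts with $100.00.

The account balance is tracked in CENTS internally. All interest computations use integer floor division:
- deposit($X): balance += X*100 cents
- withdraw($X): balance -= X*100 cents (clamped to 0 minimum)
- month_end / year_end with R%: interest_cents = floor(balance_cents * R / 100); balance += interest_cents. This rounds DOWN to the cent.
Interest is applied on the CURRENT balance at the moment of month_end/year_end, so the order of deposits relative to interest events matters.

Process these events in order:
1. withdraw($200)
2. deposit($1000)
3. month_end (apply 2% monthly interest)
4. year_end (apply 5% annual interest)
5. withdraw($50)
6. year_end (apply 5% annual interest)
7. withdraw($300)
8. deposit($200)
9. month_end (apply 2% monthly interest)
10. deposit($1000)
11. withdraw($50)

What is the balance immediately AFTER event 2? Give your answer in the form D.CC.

Answer: 1000.00

Derivation:
After 1 (withdraw($200)): balance=$0.00 total_interest=$0.00
After 2 (deposit($1000)): balance=$1000.00 total_interest=$0.00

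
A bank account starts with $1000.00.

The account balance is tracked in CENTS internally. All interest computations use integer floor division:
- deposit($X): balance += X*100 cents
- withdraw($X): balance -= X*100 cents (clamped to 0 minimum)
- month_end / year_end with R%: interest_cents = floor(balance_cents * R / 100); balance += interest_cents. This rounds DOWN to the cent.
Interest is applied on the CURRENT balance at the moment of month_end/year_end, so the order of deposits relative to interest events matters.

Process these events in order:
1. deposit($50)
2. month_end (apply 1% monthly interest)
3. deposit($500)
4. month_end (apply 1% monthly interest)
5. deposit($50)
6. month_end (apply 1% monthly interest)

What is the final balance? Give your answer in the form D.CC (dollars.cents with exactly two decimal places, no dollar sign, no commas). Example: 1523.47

Answer: 1642.36

Derivation:
After 1 (deposit($50)): balance=$1050.00 total_interest=$0.00
After 2 (month_end (apply 1% monthly interest)): balance=$1060.50 total_interest=$10.50
After 3 (deposit($500)): balance=$1560.50 total_interest=$10.50
After 4 (month_end (apply 1% monthly interest)): balance=$1576.10 total_interest=$26.10
After 5 (deposit($50)): balance=$1626.10 total_interest=$26.10
After 6 (month_end (apply 1% monthly interest)): balance=$1642.36 total_interest=$42.36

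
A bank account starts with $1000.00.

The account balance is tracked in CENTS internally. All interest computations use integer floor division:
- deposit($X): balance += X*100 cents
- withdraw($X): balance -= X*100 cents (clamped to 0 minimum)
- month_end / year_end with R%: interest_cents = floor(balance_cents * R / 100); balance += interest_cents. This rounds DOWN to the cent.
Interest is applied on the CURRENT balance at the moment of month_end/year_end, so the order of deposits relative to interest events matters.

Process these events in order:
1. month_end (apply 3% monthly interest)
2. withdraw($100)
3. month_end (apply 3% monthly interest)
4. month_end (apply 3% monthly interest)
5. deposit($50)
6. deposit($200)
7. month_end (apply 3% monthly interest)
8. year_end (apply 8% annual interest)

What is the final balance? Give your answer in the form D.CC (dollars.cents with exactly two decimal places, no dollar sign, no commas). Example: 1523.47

Answer: 1375.61

Derivation:
After 1 (month_end (apply 3% monthly interest)): balance=$1030.00 total_interest=$30.00
After 2 (withdraw($100)): balance=$930.00 total_interest=$30.00
After 3 (month_end (apply 3% monthly interest)): balance=$957.90 total_interest=$57.90
After 4 (month_end (apply 3% monthly interest)): balance=$986.63 total_interest=$86.63
After 5 (deposit($50)): balance=$1036.63 total_interest=$86.63
After 6 (deposit($200)): balance=$1236.63 total_interest=$86.63
After 7 (month_end (apply 3% monthly interest)): balance=$1273.72 total_interest=$123.72
After 8 (year_end (apply 8% annual interest)): balance=$1375.61 total_interest=$225.61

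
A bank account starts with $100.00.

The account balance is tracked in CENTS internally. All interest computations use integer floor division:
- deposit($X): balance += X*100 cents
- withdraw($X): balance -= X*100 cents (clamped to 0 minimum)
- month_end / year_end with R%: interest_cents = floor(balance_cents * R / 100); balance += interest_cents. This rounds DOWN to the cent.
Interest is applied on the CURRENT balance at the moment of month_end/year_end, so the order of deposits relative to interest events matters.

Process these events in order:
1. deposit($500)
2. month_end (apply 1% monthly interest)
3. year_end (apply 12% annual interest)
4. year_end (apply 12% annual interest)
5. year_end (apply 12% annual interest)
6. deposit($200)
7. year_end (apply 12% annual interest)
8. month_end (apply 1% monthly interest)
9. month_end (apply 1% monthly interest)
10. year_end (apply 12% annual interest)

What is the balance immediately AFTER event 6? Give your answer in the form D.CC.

Answer: 1051.37

Derivation:
After 1 (deposit($500)): balance=$600.00 total_interest=$0.00
After 2 (month_end (apply 1% monthly interest)): balance=$606.00 total_interest=$6.00
After 3 (year_end (apply 12% annual interest)): balance=$678.72 total_interest=$78.72
After 4 (year_end (apply 12% annual interest)): balance=$760.16 total_interest=$160.16
After 5 (year_end (apply 12% annual interest)): balance=$851.37 total_interest=$251.37
After 6 (deposit($200)): balance=$1051.37 total_interest=$251.37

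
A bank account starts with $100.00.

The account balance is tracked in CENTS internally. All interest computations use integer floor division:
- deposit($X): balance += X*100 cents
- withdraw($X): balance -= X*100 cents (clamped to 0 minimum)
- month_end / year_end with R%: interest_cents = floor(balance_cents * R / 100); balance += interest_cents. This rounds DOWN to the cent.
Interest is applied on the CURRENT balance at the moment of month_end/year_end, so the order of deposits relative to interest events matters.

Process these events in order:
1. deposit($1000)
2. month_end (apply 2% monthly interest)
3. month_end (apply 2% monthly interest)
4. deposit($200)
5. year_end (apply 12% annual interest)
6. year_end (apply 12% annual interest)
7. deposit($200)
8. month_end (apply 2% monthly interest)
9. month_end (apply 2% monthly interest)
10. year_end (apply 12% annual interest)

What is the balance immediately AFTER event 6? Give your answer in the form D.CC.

After 1 (deposit($1000)): balance=$1100.00 total_interest=$0.00
After 2 (month_end (apply 2% monthly interest)): balance=$1122.00 total_interest=$22.00
After 3 (month_end (apply 2% monthly interest)): balance=$1144.44 total_interest=$44.44
After 4 (deposit($200)): balance=$1344.44 total_interest=$44.44
After 5 (year_end (apply 12% annual interest)): balance=$1505.77 total_interest=$205.77
After 6 (year_end (apply 12% annual interest)): balance=$1686.46 total_interest=$386.46

Answer: 1686.46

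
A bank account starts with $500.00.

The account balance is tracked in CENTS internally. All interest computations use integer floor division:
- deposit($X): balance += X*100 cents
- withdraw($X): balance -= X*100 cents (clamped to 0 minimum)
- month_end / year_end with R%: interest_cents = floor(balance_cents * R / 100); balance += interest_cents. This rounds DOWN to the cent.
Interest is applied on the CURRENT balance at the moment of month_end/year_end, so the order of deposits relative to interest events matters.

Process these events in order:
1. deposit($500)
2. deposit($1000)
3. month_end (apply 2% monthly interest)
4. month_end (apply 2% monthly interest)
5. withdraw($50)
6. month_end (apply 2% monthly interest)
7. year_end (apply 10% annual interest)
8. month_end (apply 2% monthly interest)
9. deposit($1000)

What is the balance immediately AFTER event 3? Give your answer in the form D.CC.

Answer: 2040.00

Derivation:
After 1 (deposit($500)): balance=$1000.00 total_interest=$0.00
After 2 (deposit($1000)): balance=$2000.00 total_interest=$0.00
After 3 (month_end (apply 2% monthly interest)): balance=$2040.00 total_interest=$40.00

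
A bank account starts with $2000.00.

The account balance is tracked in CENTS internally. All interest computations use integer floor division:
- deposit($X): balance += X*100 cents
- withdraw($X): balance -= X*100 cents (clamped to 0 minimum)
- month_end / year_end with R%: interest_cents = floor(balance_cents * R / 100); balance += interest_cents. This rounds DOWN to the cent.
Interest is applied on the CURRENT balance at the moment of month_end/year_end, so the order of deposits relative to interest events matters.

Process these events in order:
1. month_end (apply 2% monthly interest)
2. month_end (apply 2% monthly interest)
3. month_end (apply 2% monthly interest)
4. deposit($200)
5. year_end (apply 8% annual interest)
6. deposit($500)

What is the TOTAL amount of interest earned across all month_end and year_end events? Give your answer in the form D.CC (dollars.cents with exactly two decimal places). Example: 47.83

After 1 (month_end (apply 2% monthly interest)): balance=$2040.00 total_interest=$40.00
After 2 (month_end (apply 2% monthly interest)): balance=$2080.80 total_interest=$80.80
After 3 (month_end (apply 2% monthly interest)): balance=$2122.41 total_interest=$122.41
After 4 (deposit($200)): balance=$2322.41 total_interest=$122.41
After 5 (year_end (apply 8% annual interest)): balance=$2508.20 total_interest=$308.20
After 6 (deposit($500)): balance=$3008.20 total_interest=$308.20

Answer: 308.20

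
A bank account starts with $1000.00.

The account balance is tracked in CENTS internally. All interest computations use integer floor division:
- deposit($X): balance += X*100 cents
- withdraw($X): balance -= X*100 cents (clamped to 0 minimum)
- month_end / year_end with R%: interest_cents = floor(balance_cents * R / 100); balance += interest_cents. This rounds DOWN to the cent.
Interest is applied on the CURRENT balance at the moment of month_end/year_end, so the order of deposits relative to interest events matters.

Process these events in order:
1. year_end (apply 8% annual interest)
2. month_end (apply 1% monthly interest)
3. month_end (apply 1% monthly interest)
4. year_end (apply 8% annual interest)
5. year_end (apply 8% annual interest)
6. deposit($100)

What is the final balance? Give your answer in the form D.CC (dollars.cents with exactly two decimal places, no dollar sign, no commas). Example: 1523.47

After 1 (year_end (apply 8% annual interest)): balance=$1080.00 total_interest=$80.00
After 2 (month_end (apply 1% monthly interest)): balance=$1090.80 total_interest=$90.80
After 3 (month_end (apply 1% monthly interest)): balance=$1101.70 total_interest=$101.70
After 4 (year_end (apply 8% annual interest)): balance=$1189.83 total_interest=$189.83
After 5 (year_end (apply 8% annual interest)): balance=$1285.01 total_interest=$285.01
After 6 (deposit($100)): balance=$1385.01 total_interest=$285.01

Answer: 1385.01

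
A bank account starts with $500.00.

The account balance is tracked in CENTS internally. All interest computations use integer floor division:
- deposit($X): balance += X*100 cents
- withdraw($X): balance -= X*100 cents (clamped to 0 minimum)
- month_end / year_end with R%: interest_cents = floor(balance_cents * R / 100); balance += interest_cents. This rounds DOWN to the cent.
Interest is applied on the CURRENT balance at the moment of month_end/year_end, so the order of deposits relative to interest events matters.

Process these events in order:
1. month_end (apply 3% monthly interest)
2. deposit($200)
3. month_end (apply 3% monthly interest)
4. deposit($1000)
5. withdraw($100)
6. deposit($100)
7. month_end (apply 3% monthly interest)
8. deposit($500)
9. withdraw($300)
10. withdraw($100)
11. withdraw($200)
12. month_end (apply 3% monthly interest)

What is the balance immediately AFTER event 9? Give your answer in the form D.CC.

After 1 (month_end (apply 3% monthly interest)): balance=$515.00 total_interest=$15.00
After 2 (deposit($200)): balance=$715.00 total_interest=$15.00
After 3 (month_end (apply 3% monthly interest)): balance=$736.45 total_interest=$36.45
After 4 (deposit($1000)): balance=$1736.45 total_interest=$36.45
After 5 (withdraw($100)): balance=$1636.45 total_interest=$36.45
After 6 (deposit($100)): balance=$1736.45 total_interest=$36.45
After 7 (month_end (apply 3% monthly interest)): balance=$1788.54 total_interest=$88.54
After 8 (deposit($500)): balance=$2288.54 total_interest=$88.54
After 9 (withdraw($300)): balance=$1988.54 total_interest=$88.54

Answer: 1988.54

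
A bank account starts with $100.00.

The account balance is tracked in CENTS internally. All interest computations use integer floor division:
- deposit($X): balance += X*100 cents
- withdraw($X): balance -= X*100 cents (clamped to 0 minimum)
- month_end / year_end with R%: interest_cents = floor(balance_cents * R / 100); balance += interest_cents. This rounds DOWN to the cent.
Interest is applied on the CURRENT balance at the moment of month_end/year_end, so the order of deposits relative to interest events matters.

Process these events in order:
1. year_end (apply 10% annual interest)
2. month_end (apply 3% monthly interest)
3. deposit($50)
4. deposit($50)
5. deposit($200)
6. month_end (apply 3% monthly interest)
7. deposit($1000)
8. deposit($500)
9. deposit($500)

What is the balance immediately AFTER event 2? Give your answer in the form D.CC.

After 1 (year_end (apply 10% annual interest)): balance=$110.00 total_interest=$10.00
After 2 (month_end (apply 3% monthly interest)): balance=$113.30 total_interest=$13.30

Answer: 113.30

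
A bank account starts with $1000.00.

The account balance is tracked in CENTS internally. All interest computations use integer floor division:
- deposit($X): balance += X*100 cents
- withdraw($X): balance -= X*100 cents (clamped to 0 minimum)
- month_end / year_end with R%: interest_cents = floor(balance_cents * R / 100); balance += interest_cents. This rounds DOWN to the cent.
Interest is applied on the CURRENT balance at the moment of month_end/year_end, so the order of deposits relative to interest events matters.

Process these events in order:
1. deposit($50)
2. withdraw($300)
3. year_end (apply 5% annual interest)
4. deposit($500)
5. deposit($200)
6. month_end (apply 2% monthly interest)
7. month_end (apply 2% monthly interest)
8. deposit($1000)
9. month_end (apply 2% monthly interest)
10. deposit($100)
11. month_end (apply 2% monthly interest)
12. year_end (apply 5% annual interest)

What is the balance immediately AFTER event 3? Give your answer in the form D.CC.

Answer: 787.50

Derivation:
After 1 (deposit($50)): balance=$1050.00 total_interest=$0.00
After 2 (withdraw($300)): balance=$750.00 total_interest=$0.00
After 3 (year_end (apply 5% annual interest)): balance=$787.50 total_interest=$37.50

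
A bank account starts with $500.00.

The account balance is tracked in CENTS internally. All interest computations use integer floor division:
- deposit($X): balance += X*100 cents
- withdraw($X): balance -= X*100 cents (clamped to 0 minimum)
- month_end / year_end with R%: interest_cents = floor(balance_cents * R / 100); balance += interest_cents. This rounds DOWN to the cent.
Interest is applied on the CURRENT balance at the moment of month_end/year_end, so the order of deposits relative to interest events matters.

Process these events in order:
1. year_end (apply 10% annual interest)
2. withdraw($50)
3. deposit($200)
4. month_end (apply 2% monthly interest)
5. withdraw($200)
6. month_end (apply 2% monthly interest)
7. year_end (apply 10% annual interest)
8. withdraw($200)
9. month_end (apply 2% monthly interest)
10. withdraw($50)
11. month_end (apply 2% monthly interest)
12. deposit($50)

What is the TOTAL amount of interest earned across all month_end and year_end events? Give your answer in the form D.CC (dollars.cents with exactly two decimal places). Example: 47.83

Answer: 140.91

Derivation:
After 1 (year_end (apply 10% annual interest)): balance=$550.00 total_interest=$50.00
After 2 (withdraw($50)): balance=$500.00 total_interest=$50.00
After 3 (deposit($200)): balance=$700.00 total_interest=$50.00
After 4 (month_end (apply 2% monthly interest)): balance=$714.00 total_interest=$64.00
After 5 (withdraw($200)): balance=$514.00 total_interest=$64.00
After 6 (month_end (apply 2% monthly interest)): balance=$524.28 total_interest=$74.28
After 7 (year_end (apply 10% annual interest)): balance=$576.70 total_interest=$126.70
After 8 (withdraw($200)): balance=$376.70 total_interest=$126.70
After 9 (month_end (apply 2% monthly interest)): balance=$384.23 total_interest=$134.23
After 10 (withdraw($50)): balance=$334.23 total_interest=$134.23
After 11 (month_end (apply 2% monthly interest)): balance=$340.91 total_interest=$140.91
After 12 (deposit($50)): balance=$390.91 total_interest=$140.91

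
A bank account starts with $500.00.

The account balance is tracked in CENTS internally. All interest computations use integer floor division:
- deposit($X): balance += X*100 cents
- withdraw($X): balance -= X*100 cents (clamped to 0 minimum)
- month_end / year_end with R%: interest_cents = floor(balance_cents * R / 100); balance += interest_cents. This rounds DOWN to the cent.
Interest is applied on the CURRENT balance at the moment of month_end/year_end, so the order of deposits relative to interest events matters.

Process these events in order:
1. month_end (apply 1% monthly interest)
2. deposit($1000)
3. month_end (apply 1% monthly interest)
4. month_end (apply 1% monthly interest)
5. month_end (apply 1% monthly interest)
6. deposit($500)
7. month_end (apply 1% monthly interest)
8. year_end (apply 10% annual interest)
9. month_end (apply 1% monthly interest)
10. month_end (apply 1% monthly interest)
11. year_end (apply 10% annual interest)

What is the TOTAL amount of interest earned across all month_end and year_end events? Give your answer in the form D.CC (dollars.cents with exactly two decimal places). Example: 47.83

Answer: 556.38

Derivation:
After 1 (month_end (apply 1% monthly interest)): balance=$505.00 total_interest=$5.00
After 2 (deposit($1000)): balance=$1505.00 total_interest=$5.00
After 3 (month_end (apply 1% monthly interest)): balance=$1520.05 total_interest=$20.05
After 4 (month_end (apply 1% monthly interest)): balance=$1535.25 total_interest=$35.25
After 5 (month_end (apply 1% monthly interest)): balance=$1550.60 total_interest=$50.60
After 6 (deposit($500)): balance=$2050.60 total_interest=$50.60
After 7 (month_end (apply 1% monthly interest)): balance=$2071.10 total_interest=$71.10
After 8 (year_end (apply 10% annual interest)): balance=$2278.21 total_interest=$278.21
After 9 (month_end (apply 1% monthly interest)): balance=$2300.99 total_interest=$300.99
After 10 (month_end (apply 1% monthly interest)): balance=$2323.99 total_interest=$323.99
After 11 (year_end (apply 10% annual interest)): balance=$2556.38 total_interest=$556.38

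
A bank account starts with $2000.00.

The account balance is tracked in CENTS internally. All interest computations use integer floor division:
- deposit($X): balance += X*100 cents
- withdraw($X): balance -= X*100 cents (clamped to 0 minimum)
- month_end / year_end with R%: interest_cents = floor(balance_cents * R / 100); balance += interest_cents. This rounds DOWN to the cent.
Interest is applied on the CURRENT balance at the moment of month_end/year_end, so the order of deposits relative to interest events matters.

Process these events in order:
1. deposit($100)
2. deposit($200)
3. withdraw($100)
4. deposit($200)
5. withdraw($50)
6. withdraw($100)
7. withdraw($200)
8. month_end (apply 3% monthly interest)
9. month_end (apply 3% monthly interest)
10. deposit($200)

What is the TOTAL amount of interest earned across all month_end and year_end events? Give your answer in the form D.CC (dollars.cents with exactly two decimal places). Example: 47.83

After 1 (deposit($100)): balance=$2100.00 total_interest=$0.00
After 2 (deposit($200)): balance=$2300.00 total_interest=$0.00
After 3 (withdraw($100)): balance=$2200.00 total_interest=$0.00
After 4 (deposit($200)): balance=$2400.00 total_interest=$0.00
After 5 (withdraw($50)): balance=$2350.00 total_interest=$0.00
After 6 (withdraw($100)): balance=$2250.00 total_interest=$0.00
After 7 (withdraw($200)): balance=$2050.00 total_interest=$0.00
After 8 (month_end (apply 3% monthly interest)): balance=$2111.50 total_interest=$61.50
After 9 (month_end (apply 3% monthly interest)): balance=$2174.84 total_interest=$124.84
After 10 (deposit($200)): balance=$2374.84 total_interest=$124.84

Answer: 124.84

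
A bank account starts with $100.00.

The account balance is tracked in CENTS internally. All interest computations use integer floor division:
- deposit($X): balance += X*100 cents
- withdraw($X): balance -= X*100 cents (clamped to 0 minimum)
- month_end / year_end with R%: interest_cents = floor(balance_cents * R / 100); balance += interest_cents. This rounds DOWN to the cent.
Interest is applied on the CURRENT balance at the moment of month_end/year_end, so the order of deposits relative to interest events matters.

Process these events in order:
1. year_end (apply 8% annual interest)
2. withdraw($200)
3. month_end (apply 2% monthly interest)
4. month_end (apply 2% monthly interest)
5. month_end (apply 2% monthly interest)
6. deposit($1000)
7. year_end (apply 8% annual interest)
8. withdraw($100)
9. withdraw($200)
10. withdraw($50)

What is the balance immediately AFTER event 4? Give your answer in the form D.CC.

Answer: 0.00

Derivation:
After 1 (year_end (apply 8% annual interest)): balance=$108.00 total_interest=$8.00
After 2 (withdraw($200)): balance=$0.00 total_interest=$8.00
After 3 (month_end (apply 2% monthly interest)): balance=$0.00 total_interest=$8.00
After 4 (month_end (apply 2% monthly interest)): balance=$0.00 total_interest=$8.00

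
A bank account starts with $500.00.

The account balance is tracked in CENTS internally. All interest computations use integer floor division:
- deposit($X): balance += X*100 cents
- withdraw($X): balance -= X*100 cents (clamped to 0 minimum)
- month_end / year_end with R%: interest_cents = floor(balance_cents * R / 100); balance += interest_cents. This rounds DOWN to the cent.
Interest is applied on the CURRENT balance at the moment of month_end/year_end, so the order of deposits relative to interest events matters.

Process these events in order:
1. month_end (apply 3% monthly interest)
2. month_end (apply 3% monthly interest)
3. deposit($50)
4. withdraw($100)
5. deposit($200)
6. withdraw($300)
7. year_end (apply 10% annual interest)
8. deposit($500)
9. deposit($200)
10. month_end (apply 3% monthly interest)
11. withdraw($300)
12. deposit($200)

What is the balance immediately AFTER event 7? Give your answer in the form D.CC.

Answer: 418.49

Derivation:
After 1 (month_end (apply 3% monthly interest)): balance=$515.00 total_interest=$15.00
After 2 (month_end (apply 3% monthly interest)): balance=$530.45 total_interest=$30.45
After 3 (deposit($50)): balance=$580.45 total_interest=$30.45
After 4 (withdraw($100)): balance=$480.45 total_interest=$30.45
After 5 (deposit($200)): balance=$680.45 total_interest=$30.45
After 6 (withdraw($300)): balance=$380.45 total_interest=$30.45
After 7 (year_end (apply 10% annual interest)): balance=$418.49 total_interest=$68.49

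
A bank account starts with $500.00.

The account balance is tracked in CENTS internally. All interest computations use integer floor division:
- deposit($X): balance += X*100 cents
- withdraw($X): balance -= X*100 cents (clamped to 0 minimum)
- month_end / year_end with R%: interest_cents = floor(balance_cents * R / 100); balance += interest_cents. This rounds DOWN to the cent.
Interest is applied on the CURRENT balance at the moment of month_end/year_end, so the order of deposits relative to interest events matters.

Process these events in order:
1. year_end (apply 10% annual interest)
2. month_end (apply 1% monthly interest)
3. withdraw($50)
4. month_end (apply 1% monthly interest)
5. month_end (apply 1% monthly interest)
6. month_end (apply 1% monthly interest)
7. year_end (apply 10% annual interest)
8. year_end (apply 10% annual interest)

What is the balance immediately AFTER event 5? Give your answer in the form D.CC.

After 1 (year_end (apply 10% annual interest)): balance=$550.00 total_interest=$50.00
After 2 (month_end (apply 1% monthly interest)): balance=$555.50 total_interest=$55.50
After 3 (withdraw($50)): balance=$505.50 total_interest=$55.50
After 4 (month_end (apply 1% monthly interest)): balance=$510.55 total_interest=$60.55
After 5 (month_end (apply 1% monthly interest)): balance=$515.65 total_interest=$65.65

Answer: 515.65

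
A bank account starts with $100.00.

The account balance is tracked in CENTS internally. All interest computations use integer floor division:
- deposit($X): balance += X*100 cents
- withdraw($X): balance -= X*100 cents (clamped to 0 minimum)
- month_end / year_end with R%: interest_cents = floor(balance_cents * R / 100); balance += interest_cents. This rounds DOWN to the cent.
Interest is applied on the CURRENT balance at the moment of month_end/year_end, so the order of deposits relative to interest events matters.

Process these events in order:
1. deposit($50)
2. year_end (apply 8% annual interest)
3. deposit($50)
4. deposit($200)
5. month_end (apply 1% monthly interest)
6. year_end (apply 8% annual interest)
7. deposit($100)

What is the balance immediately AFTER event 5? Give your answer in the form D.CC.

After 1 (deposit($50)): balance=$150.00 total_interest=$0.00
After 2 (year_end (apply 8% annual interest)): balance=$162.00 total_interest=$12.00
After 3 (deposit($50)): balance=$212.00 total_interest=$12.00
After 4 (deposit($200)): balance=$412.00 total_interest=$12.00
After 5 (month_end (apply 1% monthly interest)): balance=$416.12 total_interest=$16.12

Answer: 416.12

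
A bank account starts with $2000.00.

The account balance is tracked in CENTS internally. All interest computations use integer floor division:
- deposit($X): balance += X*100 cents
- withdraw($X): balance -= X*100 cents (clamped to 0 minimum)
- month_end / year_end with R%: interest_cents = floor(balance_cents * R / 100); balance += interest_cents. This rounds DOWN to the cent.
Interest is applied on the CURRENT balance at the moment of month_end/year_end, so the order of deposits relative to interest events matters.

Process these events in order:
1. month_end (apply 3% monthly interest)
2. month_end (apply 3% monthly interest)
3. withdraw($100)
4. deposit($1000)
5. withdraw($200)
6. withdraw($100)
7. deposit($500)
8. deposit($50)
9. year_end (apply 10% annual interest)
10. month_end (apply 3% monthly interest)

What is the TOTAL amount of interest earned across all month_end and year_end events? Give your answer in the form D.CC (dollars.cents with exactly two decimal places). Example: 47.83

Answer: 556.94

Derivation:
After 1 (month_end (apply 3% monthly interest)): balance=$2060.00 total_interest=$60.00
After 2 (month_end (apply 3% monthly interest)): balance=$2121.80 total_interest=$121.80
After 3 (withdraw($100)): balance=$2021.80 total_interest=$121.80
After 4 (deposit($1000)): balance=$3021.80 total_interest=$121.80
After 5 (withdraw($200)): balance=$2821.80 total_interest=$121.80
After 6 (withdraw($100)): balance=$2721.80 total_interest=$121.80
After 7 (deposit($500)): balance=$3221.80 total_interest=$121.80
After 8 (deposit($50)): balance=$3271.80 total_interest=$121.80
After 9 (year_end (apply 10% annual interest)): balance=$3598.98 total_interest=$448.98
After 10 (month_end (apply 3% monthly interest)): balance=$3706.94 total_interest=$556.94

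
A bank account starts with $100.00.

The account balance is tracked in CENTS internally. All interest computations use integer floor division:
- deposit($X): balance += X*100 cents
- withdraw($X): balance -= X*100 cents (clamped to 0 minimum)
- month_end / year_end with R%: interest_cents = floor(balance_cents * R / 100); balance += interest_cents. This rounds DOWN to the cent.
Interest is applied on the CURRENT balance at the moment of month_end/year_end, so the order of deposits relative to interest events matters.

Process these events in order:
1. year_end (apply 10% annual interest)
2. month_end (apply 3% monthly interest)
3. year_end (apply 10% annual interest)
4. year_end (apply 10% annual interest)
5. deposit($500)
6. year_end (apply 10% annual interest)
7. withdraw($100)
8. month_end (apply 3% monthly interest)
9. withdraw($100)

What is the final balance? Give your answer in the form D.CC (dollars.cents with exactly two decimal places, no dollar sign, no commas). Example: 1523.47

Answer: 518.81

Derivation:
After 1 (year_end (apply 10% annual interest)): balance=$110.00 total_interest=$10.00
After 2 (month_end (apply 3% monthly interest)): balance=$113.30 total_interest=$13.30
After 3 (year_end (apply 10% annual interest)): balance=$124.63 total_interest=$24.63
After 4 (year_end (apply 10% annual interest)): balance=$137.09 total_interest=$37.09
After 5 (deposit($500)): balance=$637.09 total_interest=$37.09
After 6 (year_end (apply 10% annual interest)): balance=$700.79 total_interest=$100.79
After 7 (withdraw($100)): balance=$600.79 total_interest=$100.79
After 8 (month_end (apply 3% monthly interest)): balance=$618.81 total_interest=$118.81
After 9 (withdraw($100)): balance=$518.81 total_interest=$118.81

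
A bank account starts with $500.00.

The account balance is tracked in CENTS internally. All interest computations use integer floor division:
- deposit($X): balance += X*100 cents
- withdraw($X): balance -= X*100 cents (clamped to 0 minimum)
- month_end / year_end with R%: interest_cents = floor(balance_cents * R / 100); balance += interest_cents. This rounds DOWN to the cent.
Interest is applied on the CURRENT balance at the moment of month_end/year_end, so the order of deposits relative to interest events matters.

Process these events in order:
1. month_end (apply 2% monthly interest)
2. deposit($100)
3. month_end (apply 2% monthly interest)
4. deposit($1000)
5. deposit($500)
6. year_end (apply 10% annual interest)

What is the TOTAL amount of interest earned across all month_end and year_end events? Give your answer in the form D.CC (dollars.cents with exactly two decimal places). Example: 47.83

Answer: 234.42

Derivation:
After 1 (month_end (apply 2% monthly interest)): balance=$510.00 total_interest=$10.00
After 2 (deposit($100)): balance=$610.00 total_interest=$10.00
After 3 (month_end (apply 2% monthly interest)): balance=$622.20 total_interest=$22.20
After 4 (deposit($1000)): balance=$1622.20 total_interest=$22.20
After 5 (deposit($500)): balance=$2122.20 total_interest=$22.20
After 6 (year_end (apply 10% annual interest)): balance=$2334.42 total_interest=$234.42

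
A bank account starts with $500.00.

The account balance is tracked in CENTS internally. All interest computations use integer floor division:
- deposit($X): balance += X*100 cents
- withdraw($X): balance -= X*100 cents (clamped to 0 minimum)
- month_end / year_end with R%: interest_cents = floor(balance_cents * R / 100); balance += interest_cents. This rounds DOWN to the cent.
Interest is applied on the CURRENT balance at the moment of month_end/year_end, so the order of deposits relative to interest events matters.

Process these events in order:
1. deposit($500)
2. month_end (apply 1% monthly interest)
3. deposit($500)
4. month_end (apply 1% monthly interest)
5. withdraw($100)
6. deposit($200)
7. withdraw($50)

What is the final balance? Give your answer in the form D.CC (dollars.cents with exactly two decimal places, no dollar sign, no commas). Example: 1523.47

Answer: 1575.10

Derivation:
After 1 (deposit($500)): balance=$1000.00 total_interest=$0.00
After 2 (month_end (apply 1% monthly interest)): balance=$1010.00 total_interest=$10.00
After 3 (deposit($500)): balance=$1510.00 total_interest=$10.00
After 4 (month_end (apply 1% monthly interest)): balance=$1525.10 total_interest=$25.10
After 5 (withdraw($100)): balance=$1425.10 total_interest=$25.10
After 6 (deposit($200)): balance=$1625.10 total_interest=$25.10
After 7 (withdraw($50)): balance=$1575.10 total_interest=$25.10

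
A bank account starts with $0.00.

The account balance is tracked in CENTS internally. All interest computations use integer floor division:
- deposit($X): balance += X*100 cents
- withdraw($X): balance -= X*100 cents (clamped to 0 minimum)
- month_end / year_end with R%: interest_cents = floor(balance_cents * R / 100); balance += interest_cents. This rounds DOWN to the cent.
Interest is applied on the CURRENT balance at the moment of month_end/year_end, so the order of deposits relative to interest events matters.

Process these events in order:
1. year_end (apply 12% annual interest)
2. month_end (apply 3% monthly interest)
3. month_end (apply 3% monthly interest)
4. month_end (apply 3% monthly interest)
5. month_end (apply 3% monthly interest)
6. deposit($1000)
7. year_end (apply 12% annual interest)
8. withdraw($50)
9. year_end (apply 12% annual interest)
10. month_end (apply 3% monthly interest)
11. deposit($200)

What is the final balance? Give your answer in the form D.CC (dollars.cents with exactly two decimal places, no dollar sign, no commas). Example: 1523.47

Answer: 1434.35

Derivation:
After 1 (year_end (apply 12% annual interest)): balance=$0.00 total_interest=$0.00
After 2 (month_end (apply 3% monthly interest)): balance=$0.00 total_interest=$0.00
After 3 (month_end (apply 3% monthly interest)): balance=$0.00 total_interest=$0.00
After 4 (month_end (apply 3% monthly interest)): balance=$0.00 total_interest=$0.00
After 5 (month_end (apply 3% monthly interest)): balance=$0.00 total_interest=$0.00
After 6 (deposit($1000)): balance=$1000.00 total_interest=$0.00
After 7 (year_end (apply 12% annual interest)): balance=$1120.00 total_interest=$120.00
After 8 (withdraw($50)): balance=$1070.00 total_interest=$120.00
After 9 (year_end (apply 12% annual interest)): balance=$1198.40 total_interest=$248.40
After 10 (month_end (apply 3% monthly interest)): balance=$1234.35 total_interest=$284.35
After 11 (deposit($200)): balance=$1434.35 total_interest=$284.35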